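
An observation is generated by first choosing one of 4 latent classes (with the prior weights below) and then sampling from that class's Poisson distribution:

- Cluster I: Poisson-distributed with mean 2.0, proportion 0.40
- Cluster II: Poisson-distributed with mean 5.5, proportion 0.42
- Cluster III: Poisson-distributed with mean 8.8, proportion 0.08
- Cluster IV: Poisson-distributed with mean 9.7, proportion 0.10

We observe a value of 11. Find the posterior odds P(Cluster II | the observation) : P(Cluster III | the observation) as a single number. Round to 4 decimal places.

The posterior odds equal the prior odds times the likelihood ratio: (w_i/w_j)·(f_i(x)/f_j(x)).
Evaluate each component's likelihood at the observed value:
  p_I = e^(−2.0)·2.0^11/11! = 6.94361e-06
  p_II = e^(−5.5)·5.5^11/11! = 0.0142631
  p_III = e^(−8.8)·8.8^11/11! = 0.092547
  p_IV = e^(−9.7)·9.7^11/11! = 0.109819
0.00599051 / 0.00740376 ≈ 0.8091

0.8091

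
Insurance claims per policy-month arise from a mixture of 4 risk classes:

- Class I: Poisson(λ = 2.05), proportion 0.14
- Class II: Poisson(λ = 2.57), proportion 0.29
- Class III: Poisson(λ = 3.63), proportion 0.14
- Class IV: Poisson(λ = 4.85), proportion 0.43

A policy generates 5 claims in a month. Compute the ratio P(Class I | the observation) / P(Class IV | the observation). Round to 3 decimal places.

Only the two components matter; the odds are (w_i f_i(x)) / (w_j f_j(x)).
Component likelihoods at x = 5 claims:
  f_I = 0.0388405
  f_II = 0.0715068
  f_III = 0.139272
  f_IV = 0.175065
0.00543766 / 0.0752779 ≈ 0.072

0.072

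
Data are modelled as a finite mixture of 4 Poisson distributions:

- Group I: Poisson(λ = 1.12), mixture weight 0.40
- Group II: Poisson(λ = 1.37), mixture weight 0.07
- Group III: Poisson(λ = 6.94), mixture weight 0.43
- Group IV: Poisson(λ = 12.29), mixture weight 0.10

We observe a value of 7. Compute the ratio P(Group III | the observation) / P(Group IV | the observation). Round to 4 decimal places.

The posterior odds equal the prior odds times the likelihood ratio: (w_i/w_j)·(f_i(x)/f_j(x)).
Component likelihoods at x = 7:
  L_I = e^(−1.12)·1.12^7/7! = 0.000143115
  L_II = e^(−1.37)·1.37^7/7! = 0.000456699
  L_III = e^(−6.94)·6.94^7/7! = 0.148964
  L_IV = e^(−12.29)·12.29^7/7! = 0.0386326
Posterior odds = (w_III·L_III) / (w_IV·L_IV) = (0.43·0.148964) / (0.10·0.0386326) = 0.0640546 / 0.00386326 ≈ 16.5805

16.5805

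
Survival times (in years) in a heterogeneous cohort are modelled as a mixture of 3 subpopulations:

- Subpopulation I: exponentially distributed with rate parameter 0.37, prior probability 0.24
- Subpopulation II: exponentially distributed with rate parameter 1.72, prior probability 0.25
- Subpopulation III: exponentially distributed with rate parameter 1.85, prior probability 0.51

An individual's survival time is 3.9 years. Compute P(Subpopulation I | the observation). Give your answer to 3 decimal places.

Posterior ∝ prior × likelihood, so P(k | x) ∝ π_k f_k(x); normalise over all components.
Exponential densities:
  f_I = 0.37·e^(−0.37·3.9) = 0.37·e^(−1.4430) = 0.0874007
  f_II = 1.72·e^(−1.72·3.9) = 1.72·e^(−6.7080) = 0.0021003
  f_III = 1.85·e^(−1.85·3.9) = 1.85·e^(−7.2150) = 0.00136062
Unnormalised posteriors:
  π_I·f_I = 0.24 × 0.0874007 = 0.0209762
  π_II·f_II = 0.25 × 0.0021003 = 0.000525075
  π_III·f_III = 0.51 × 0.00136062 = 0.000693917
Sum: 0.0209762 + 0.000525075 + 0.000693917 = 0.0221952
P(Subpopulation I | 3.9 years) ≈ 0.945

0.945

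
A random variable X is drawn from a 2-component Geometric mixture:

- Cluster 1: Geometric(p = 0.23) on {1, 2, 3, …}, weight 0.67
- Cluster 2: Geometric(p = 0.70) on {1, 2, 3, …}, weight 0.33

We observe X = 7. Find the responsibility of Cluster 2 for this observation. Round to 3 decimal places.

The responsibility of component k is P(Z=k) f_k(x) divided by Σ_j P(Z=j) f_j(x).
Geometric probabilities:
  p_1 = 0.0479371
  p_2 = 0.0005103
Weight by the priors:
  P(Z=1)·p_1 = 0.67 × 0.0479371 = 0.0321179
  P(Z=2)·p_2 = 0.33 × 0.0005103 = 0.000168399
Marginal: 0.0321179 + 0.000168399 = 0.0322863
Responsibility of Cluster 2: 0.000168399 / 0.0322863 ≈ 0.005

0.005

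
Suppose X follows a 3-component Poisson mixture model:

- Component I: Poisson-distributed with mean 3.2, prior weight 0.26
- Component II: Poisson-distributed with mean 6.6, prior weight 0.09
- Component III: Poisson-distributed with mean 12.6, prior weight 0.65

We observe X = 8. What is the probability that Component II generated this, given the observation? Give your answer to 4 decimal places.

0.2261

By Bayes' theorem, P(k | x) = P(Z=k) f_k(x) / Σ_j P(Z=j) f_j(x).
Poisson probabilities:
  f_I = e^(−3.2)·3.2^8/8! = 0.0111157
  f_II = e^(−6.6)·6.6^8/8! = 0.121475
  f_III = e^(−12.6)·12.6^8/8! = 0.0531292
Prior × likelihood for each component:
  P(Z=I)·f_I = 0.26 × 0.0111157 = 0.00289008
  P(Z=II)·f_II = 0.09 × 0.121475 = 0.0109328
  P(Z=III)·f_III = 0.65 × 0.0531292 = 0.034534
Denominator: 0.00289008 + 0.0109328 + 0.034534 = 0.0483568
Responsibility of Component II: 0.0109328 / 0.0483568 ≈ 0.2261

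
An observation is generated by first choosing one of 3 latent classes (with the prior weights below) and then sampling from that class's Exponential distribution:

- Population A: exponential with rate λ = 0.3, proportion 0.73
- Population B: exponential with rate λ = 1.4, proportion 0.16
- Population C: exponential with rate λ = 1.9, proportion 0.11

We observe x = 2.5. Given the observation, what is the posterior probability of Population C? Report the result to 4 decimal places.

0.0161

Posterior ∝ prior × likelihood, so P(k | x) ∝ w_k f_k(x); normalise over all components.
Evaluate each component's likelihood at the observed value:
  p_A = 0.3·e^(−0.3·2.5) = 0.3·e^(−0.7500) = 0.14171
  p_B = 1.4·e^(−1.4·2.5) = 1.4·e^(−3.5000) = 0.0422763
  p_C = 1.9·e^(−1.9·2.5) = 1.9·e^(−4.7500) = 0.0164382
Unnormalised posteriors:
  w_A·p_A = 0.73 × 0.14171 = 0.103448
  w_B·p_B = 0.16 × 0.0422763 = 0.00676421
  w_C·p_C = 0.11 × 0.0164382 = 0.0018082
Normaliser: 0.103448 + 0.00676421 + 0.0018082 = 0.112021
P(Population C | x) ≈ 0.0161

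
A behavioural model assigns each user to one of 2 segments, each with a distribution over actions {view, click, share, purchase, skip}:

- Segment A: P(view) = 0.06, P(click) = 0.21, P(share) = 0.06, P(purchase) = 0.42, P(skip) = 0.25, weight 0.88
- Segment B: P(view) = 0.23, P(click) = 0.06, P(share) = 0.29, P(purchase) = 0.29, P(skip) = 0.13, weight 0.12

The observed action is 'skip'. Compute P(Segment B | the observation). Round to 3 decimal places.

Posterior ∝ prior × likelihood, so P(k | x) ∝ w_k f_k(x); normalise over all components.
Component likelihoods at x = 'skip':
  f_A = P(skip | comp) = 0.25
  f_B = P(skip | comp) = 0.13
Unnormalised posteriors:
  w_A·f_A = 0.88 × 0.25 = 0.22
  w_B·f_B = 0.12 × 0.13 = 0.0156
Sum: 0.22 + 0.0156 = 0.2356
P(Segment B | data) ≈ 0.066

0.066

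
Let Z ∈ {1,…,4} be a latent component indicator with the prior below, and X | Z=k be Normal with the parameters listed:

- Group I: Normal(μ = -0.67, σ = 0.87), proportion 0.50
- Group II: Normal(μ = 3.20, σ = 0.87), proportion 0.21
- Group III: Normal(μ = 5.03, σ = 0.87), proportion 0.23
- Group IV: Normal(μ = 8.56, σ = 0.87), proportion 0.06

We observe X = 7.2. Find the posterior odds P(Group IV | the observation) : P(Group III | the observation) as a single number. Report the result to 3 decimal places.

1.725

Only the two components matter; the odds are (P(Z=i) f_i(x)) / (P(Z=j) f_j(x)).
Normal densities:
  p_I = 7.80364e-19
  p_II = 1.178e-05
  p_III = 0.0204387
  p_IV = 0.135132
Posterior odds = (P(Z=IV)·p_IV) / (P(Z=III)·p_III) = (0.06·0.135132) / (0.23·0.0204387) = 0.00810793 / 0.0047009 ≈ 1.725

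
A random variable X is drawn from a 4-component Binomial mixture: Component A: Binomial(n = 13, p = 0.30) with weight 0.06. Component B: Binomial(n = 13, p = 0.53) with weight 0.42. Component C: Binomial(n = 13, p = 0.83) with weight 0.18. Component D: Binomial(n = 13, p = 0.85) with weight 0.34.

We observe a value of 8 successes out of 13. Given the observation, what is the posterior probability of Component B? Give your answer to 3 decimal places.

0.817

By Bayes' theorem, P(k | x) = w_k f_k(x) / Σ_j w_j f_j(x).
Component likelihoods at x = 8 successes out of 13:
  f_A = C(13,8)·0.30^8·0.70^5 = 1287·6.561e-05·0.16807 = 0.0141918
  f_B = C(13,8)·0.53^8·0.47^5 = 1287·0.00622597·0.0229345 = 0.18377
  f_C = C(13,8)·0.83^8·0.17^5 = 1287·0.225229·0.000141986 = 0.0411574
  f_D = C(13,8)·0.85^8·0.15^5 = 1287·0.272491·7.59375e-05 = 0.0266309
Prior × likelihood for each component:
  w_A·f_A = 0.06 × 0.0141918 = 0.000851511
  w_B·f_B = 0.42 × 0.18377 = 0.0771834
  w_C·f_C = 0.18 × 0.0411574 = 0.00740833
  w_D·f_D = 0.34 × 0.0266309 = 0.00905451
Evidence: 0.000851511 + 0.0771834 + 0.00740833 + 0.00905451 = 0.0944978
P(Component B | x) = 0.0771834 / 0.0944978 ≈ 0.817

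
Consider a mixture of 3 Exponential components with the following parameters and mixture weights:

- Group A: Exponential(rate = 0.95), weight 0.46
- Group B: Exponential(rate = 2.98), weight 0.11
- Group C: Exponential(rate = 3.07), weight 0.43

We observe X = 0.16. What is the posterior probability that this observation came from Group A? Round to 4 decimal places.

By Bayes' theorem, P(k | x) = π_k f_k(x) / Σ_j π_j f_j(x).
Exponential densities:
  L_A = 0.95·e^(−0.95·0.16) = 0.95·e^(−0.1520) = 0.816039
  L_B = 2.98·e^(−2.98·0.16) = 2.98·e^(−0.4768) = 1.84988
  L_C = 3.07·e^(−3.07·0.16) = 3.07·e^(−0.4912) = 1.87851
Unnormalised posteriors:
  π_A·L_A = 0.46 × 0.816039 = 0.375378
  π_B·L_B = 0.11 × 1.84988 = 0.203487
  π_C·L_C = 0.43 × 1.87851 = 0.807758
Normaliser: 0.375378 + 0.203487 + 0.807758 = 1.38662
Responsibility of Group A: 0.375378 / 1.38662 ≈ 0.2707

0.2707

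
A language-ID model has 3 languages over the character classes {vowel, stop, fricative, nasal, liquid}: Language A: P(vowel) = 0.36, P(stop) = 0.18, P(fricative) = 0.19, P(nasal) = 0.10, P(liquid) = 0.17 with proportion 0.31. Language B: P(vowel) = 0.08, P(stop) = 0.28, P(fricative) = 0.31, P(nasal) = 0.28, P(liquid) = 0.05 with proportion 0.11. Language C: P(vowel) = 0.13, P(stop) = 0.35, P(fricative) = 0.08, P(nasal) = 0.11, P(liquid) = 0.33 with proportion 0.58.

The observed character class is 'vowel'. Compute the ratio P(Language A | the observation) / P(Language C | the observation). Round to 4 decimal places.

Only the two components matter; the odds are (π_i f_i(x)) / (π_j f_j(x)).
Component likelihoods at x = 'vowel':
  p_A = P(vowel | comp) = 0.36
  p_B = P(vowel | comp) = 0.08
  p_C = P(vowel | comp) = 0.13
0.1116 / 0.0754 ≈ 1.4801

1.4801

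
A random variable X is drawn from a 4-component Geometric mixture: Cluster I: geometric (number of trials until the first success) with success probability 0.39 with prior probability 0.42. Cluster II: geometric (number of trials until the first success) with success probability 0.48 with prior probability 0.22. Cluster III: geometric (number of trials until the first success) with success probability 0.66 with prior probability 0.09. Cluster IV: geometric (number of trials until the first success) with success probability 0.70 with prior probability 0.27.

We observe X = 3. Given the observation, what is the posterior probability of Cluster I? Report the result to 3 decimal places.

0.538

The responsibility of component k is π_k f_k(x) divided by Σ_j π_j f_j(x).
Component likelihoods at x = 3:
  p_I = 0.39·(1−0.39)^2 = 0.39·0.3721 = 0.145119
  p_II = 0.48·(1−0.48)^2 = 0.48·0.2704 = 0.129792
  p_III = 0.66·(1−0.66)^2 = 0.66·0.1156 = 0.076296
  p_IV = 0.70·(1−0.70)^2 = 0.70·0.09 = 0.063
Unnormalised posteriors:
  π_I·p_I = 0.42 × 0.145119 = 0.06095
  π_II·p_II = 0.22 × 0.129792 = 0.0285542
  π_III·p_III = 0.09 × 0.076296 = 0.00686664
  π_IV·p_IV = 0.27 × 0.063 = 0.01701
Evidence: 0.06095 + 0.0285542 + 0.00686664 + 0.01701 = 0.113381
Responsibility of Cluster I: 0.06095 / 0.113381 ≈ 0.538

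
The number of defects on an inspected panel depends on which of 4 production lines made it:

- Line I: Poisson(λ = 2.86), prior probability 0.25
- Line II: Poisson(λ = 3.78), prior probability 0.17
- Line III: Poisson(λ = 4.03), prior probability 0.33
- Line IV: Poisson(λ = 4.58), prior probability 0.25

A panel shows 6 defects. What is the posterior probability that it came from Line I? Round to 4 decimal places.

0.1153

By Bayes' theorem, P(k | x) = π_k f_k(x) / Σ_j π_j f_j(x).
Evaluate each component's likelihood at the observed value:
  f_I = e^(−2.86)·2.86^6/6! = 0.0435293
  f_II = e^(−3.78)·3.78^6/6! = 0.0924667
  f_III = e^(−4.03)·4.03^6/6! = 0.105753
  f_IV = e^(−4.58)·4.58^6/6! = 0.131459
Unnormalised posteriors:
  π_I·f_I = 0.25 × 0.0435293 = 0.0108823
  π_II·f_II = 0.17 × 0.0924667 = 0.0157193
  π_III·f_III = 0.33 × 0.105753 = 0.0348984
  π_IV·f_IV = 0.25 × 0.131459 = 0.0328648
Denominator: 0.0108823 + 0.0157193 + 0.0348984 + 0.0328648 = 0.0943649
So the posterior for Line I is 0.0108823 / 0.0943649 ≈ 0.1153.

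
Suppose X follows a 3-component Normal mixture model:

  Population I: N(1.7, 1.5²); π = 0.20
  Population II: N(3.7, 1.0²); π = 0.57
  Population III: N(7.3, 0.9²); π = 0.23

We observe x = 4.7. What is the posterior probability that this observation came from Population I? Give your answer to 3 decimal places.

Apply Bayes' rule: the posterior for each component is proportional to its prior times its likelihood at x.
Component likelihoods at x = 4.7:
  f_I = (1/(1.5·√(2π)))·exp(−(4.7−1.7)²/(2·1.5²)) = 0.265962·exp(-2.00000) = 0.035994
  f_II = (1/(1.0·√(2π)))·exp(−(4.7−3.7)²/(2·1.0²)) = 0.398942·exp(-0.50000) = 0.241971
  f_III = (1/(0.9·√(2π)))·exp(−(4.7−7.3)²/(2·0.9²)) = 0.443269·exp(-4.17284) = 0.00683009
Multiply by the mixture weights:
  w_I·f_I = 0.20 × 0.035994 = 0.0071988
  w_II·f_II = 0.57 × 0.241971 = 0.137923
  w_III·f_III = 0.23 × 0.00683009 = 0.00157092
Marginal: 0.0071988 + 0.137923 + 0.00157092 = 0.146693
P(Population I | 4.7) ≈ 0.049

0.049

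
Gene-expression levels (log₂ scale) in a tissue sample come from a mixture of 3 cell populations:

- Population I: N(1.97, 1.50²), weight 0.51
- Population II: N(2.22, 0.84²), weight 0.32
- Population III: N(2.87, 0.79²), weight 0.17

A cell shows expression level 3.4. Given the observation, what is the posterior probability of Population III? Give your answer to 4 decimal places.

By Bayes' theorem, P(k | x) = π_k f_k(x) / Σ_j π_j f_j(x).
Evaluate each component's likelihood at the observed value:
  L_I = 0.168836
  L_II = 0.177061
  L_III = 0.403225
Multiply by the mixture weights:
  π_I·L_I = 0.51 × 0.168836 = 0.0861065
  π_II·L_II = 0.32 × 0.177061 = 0.0566594
  π_III·L_III = 0.17 × 0.403225 = 0.0685483
Evidence: 0.0861065 + 0.0566594 + 0.0685483 = 0.211314
P(Population III | 3.4) ≈ 0.3244

0.3244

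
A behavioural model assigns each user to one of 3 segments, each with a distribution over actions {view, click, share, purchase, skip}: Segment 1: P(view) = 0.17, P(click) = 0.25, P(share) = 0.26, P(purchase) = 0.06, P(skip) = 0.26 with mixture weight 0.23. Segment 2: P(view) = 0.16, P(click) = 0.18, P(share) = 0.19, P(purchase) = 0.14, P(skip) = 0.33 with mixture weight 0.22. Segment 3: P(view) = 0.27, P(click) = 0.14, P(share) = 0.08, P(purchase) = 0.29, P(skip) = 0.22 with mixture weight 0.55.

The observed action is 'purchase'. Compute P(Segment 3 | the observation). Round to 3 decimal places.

0.781

The responsibility of component k is P(Z=k) f_k(x) divided by Σ_j P(Z=j) f_j(x).
Component likelihoods at x = 'purchase':
  L_1 = P(purchase | comp) = 0.06
  L_2 = P(purchase | comp) = 0.14
  L_3 = P(purchase | comp) = 0.29
Multiply by the mixture weights:
  P(Z=1)·L_1 = 0.23 × 0.06 = 0.0138
  P(Z=2)·L_2 = 0.22 × 0.14 = 0.0308
  P(Z=3)·L_3 = 0.55 × 0.29 = 0.1595
Marginal: 0.0138 + 0.0308 + 0.1595 = 0.2041
P(Segment 3 | x) = 0.1595 / 0.2041 ≈ 0.781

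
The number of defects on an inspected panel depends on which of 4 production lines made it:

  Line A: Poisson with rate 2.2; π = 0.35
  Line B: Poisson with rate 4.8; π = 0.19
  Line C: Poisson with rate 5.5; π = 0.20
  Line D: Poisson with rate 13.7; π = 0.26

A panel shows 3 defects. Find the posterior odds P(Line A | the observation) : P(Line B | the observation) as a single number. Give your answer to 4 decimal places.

Since P(k|x) ∝ π_k f_k(x), the posterior odds are π_i f_i(x) / (π_j f_j(x)).
Evaluate each component's likelihood at the observed value:
  L_A = e^(−2.2)·2.2^3/3! = 0.196639
  L_B = e^(−4.8)·4.8^3/3! = 0.151691
  L_C = e^(−5.5)·5.5^3/3! = 0.113323
  L_D = e^(−13.7)·13.7^3/3! = 0.000481034
Odds = (0.35/0.19) × (0.196639/0.151691) = 1.84211 × 1.29631 ≈ 2.3879

2.3879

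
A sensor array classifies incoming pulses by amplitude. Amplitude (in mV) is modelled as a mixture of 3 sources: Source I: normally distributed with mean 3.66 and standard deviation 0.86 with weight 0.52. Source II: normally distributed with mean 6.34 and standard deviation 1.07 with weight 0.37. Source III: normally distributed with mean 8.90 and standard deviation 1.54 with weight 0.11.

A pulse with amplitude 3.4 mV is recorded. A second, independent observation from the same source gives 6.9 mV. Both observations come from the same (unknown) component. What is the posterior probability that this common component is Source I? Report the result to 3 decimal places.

By Bayes' theorem, P(k | x) = π_k f_k(x) / Σ_j π_j f_j(x).
Since both observations come from the same component, the likelihood for component k is f_k(x₁)·f_k(x₂).
  L_I = [0.443164] × [0.000383978] = 0.000170165
  L_II = [0.00855341] × [0.325123] = 0.00278091
  L_III = [0.000440204] × [0.111466] = 4.90679e-05
Multiply by the mixture weights:
  π_I·L_I = 0.52 × 0.000170165 = 8.84859e-05
  π_II·L_II = 0.37 × 0.00278091 = 0.00102894
  π_III·L_III = 0.11 × 4.90679e-05 = 5.39747e-06
Sum: 8.84859e-05 + 0.00102894 + 5.39747e-06 = 0.00112282
Responsibility of Source I: 8.84859e-05 / 0.00112282 ≈ 0.079

0.079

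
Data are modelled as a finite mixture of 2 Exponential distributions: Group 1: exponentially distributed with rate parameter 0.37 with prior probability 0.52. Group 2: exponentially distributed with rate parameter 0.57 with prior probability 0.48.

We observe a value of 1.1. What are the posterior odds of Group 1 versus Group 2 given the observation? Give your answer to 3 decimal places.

The posterior odds equal the prior odds times the likelihood ratio: (π_i/π_j)·(f_i(x)/f_j(x)).
Exponential densities:
  p_1 = 0.37·e^(−0.37·1.1) = 0.37·e^(−0.4070) = 0.246288
  p_2 = 0.57·e^(−0.57·1.1) = 0.57·e^(−0.6270) = 0.304489
Odds = (0.52/0.48) × (0.246288/0.304489) = 1.08333 × 0.808857 ≈ 0.876

0.876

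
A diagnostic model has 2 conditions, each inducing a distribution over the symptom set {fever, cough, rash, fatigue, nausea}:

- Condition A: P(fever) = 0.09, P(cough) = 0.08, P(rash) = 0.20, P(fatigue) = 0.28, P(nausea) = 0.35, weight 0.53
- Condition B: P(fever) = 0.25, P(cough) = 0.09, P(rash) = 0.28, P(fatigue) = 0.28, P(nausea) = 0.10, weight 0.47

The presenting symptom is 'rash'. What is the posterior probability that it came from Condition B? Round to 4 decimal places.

0.5539

Apply Bayes' rule: the posterior for each component is proportional to its prior times its likelihood at x.
Categorical probabilities:
  p_A = P(rash | comp) = 0.20
  p_B = P(rash | comp) = 0.28
Unnormalised posteriors:
  π_A·p_A = 0.53 × 0.2 = 0.106
  π_B·p_B = 0.47 × 0.28 = 0.1316
Denominator: 0.106 + 0.1316 = 0.2376
Responsibility of Condition B: 0.1316 / 0.2376 ≈ 0.5539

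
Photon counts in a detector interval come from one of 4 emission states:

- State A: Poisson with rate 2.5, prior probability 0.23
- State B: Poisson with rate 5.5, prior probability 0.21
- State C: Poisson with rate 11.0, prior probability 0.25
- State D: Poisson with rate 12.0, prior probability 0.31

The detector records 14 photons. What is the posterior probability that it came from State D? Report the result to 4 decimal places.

0.6037

Apply Bayes' rule: the posterior for each component is proportional to its prior times its likelihood at x.
Evaluate each component's likelihood at the observed value:
  f_A = e^(−2.5)·2.5^14/14! = 3.50764e-07
  f_B = e^(−5.5)·5.5^14/14! = 0.00108655
  f_C = e^(−11.0)·11.0^14/14! = 0.0727528
  f_D = e^(−12.0)·12.0^14/14! = 0.0904889
Weight by the priors:
  w_A·f_A = 0.23 × 3.50764e-07 = 8.06758e-08
  w_B·f_B = 0.21 × 0.00108655 = 0.000228175
  w_C·f_C = 0.25 × 0.0727528 = 0.0181882
  w_D·f_D = 0.31 × 0.0904889 = 0.0280516
Evidence: 8.06758e-08 + 0.000228175 + 0.0181882 + 0.0280516 = 0.046468
P(State D | x) ≈ 0.6037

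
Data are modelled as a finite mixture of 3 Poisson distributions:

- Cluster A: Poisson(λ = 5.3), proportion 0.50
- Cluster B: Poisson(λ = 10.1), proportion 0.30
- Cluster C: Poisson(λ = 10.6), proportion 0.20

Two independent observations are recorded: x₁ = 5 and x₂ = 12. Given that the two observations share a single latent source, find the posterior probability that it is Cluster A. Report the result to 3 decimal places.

Posterior ∝ prior × likelihood, so P(k | x) ∝ P(Z=k) f_k(x); normalise over all components.
Since both observations come from the same component, the likelihood for component k is f_k(x₁)·f_k(x₂).
  p_A = [e^(−5.3)·5.3^5/5! = 0.173955] × [0.00511933] = 0.000890533
  p_B = [e^(−10.1)·10.1^5/5! = 0.0359792] × [0.0966374] = 0.00347694
  p_C = [e^(−10.6)·10.6^5/5! = 0.027786] × [0.104668] = 0.0029083
Multiply by the mixture weights:
  P(Z=A)·p_A = 0.50 × 0.000890533 = 0.000445267
  P(Z=B)·p_B = 0.30 × 0.00347694 = 0.00104308
  P(Z=C)·p_C = 0.20 × 0.0029083 = 0.000581659
Denominator: 0.000445267 + 0.00104308 + 0.000581659 = 0.00207001
P(Cluster A | x) ≈ 0.215

0.215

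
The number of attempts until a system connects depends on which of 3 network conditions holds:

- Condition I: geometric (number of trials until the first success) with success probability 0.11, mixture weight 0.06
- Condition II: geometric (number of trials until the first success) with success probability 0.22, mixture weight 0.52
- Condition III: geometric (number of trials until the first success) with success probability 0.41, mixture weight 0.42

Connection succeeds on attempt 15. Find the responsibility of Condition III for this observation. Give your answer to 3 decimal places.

Posterior ∝ prior × likelihood, so P(k | x) ∝ P(Z=k) f_k(x); normalise over all components.
Component likelihoods at x = 15:
  L_I = 0.11·(1−0.11)^14 = 0.11·0.195641 = 0.0215205
  L_II = 0.22·(1−0.22)^14 = 0.22·0.0308549 = 0.00678808
  L_III = 0.41·(1−0.41)^14 = 0.41·0.000619339 = 0.000253929
Unnormalised posteriors:
  P(Z=I)·L_I = 0.06 × 0.0215205 = 0.00129123
  P(Z=II)·L_II = 0.52 × 0.00678808 = 0.0035298
  P(Z=III)·L_III = 0.42 × 0.000253929 = 0.00010665
Sum: 0.00129123 + 0.0035298 + 0.00010665 = 0.00492768
P(Condition III | x) ≈ 0.022

0.022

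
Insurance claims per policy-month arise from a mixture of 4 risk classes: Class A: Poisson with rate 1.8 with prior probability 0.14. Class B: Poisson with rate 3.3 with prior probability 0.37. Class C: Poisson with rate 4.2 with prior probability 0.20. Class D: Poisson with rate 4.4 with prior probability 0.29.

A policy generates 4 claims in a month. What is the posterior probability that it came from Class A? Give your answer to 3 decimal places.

P(component k | x) = P(Z=k)·f_k(x) / marginal(x), where marginal(x) = Σ_j P(Z=j)·f_j(x).
Component likelihoods at x = 4 claims:
  f_A = e^(−1.8)·1.8^4/4! = 0.0723017
  f_B = e^(−3.3)·3.3^4/4! = 0.182252
  f_C = e^(−4.2)·4.2^4/4! = 0.194424
  f_D = e^(−4.4)·4.4^4/4! = 0.191736
Weight by the priors:
  P(Z=A)·f_A = 0.14 × 0.0723017 = 0.0101222
  P(Z=B)·f_B = 0.37 × 0.182252 = 0.0674333
  P(Z=C)·f_C = 0.20 × 0.194424 = 0.0388847
  P(Z=D)·f_D = 0.29 × 0.191736 = 0.0556035
Sum: 0.0101222 + 0.0674333 + 0.0388847 + 0.0556035 = 0.172044
P(Class A | x) ≈ 0.059

0.059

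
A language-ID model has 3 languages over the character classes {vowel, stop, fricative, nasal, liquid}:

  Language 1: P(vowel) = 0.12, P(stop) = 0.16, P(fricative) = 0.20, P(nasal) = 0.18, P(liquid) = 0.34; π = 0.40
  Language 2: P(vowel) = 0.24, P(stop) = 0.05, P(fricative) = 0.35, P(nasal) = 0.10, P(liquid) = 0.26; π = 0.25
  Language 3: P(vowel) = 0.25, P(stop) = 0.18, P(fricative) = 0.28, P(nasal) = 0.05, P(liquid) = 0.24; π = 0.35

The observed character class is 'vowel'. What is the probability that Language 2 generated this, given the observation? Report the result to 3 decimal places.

0.307

Posterior ∝ prior × likelihood, so P(k | x) ∝ P(Z=k) f_k(x); normalise over all components.
Categorical probabilities:
  L_1 = P(vowel | comp) = 0.12
  L_2 = P(vowel | comp) = 0.24
  L_3 = P(vowel | comp) = 0.25
Multiply by the mixture weights:
  P(Z=1)·L_1 = 0.40 × 0.12 = 0.048
  P(Z=2)·L_2 = 0.25 × 0.24 = 0.06
  P(Z=3)·L_3 = 0.35 × 0.25 = 0.0875
Denominator: 0.048 + 0.06 + 0.0875 = 0.1955
P(Language 2 | data) = 0.06 / 0.1955 ≈ 0.307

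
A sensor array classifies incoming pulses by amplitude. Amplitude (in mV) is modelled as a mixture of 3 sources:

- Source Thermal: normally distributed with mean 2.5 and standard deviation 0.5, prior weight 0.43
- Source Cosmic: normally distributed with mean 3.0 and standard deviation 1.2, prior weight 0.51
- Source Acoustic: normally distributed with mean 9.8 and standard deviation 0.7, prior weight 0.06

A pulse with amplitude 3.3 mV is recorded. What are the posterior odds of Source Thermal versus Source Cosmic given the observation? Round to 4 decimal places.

0.5805

Since P(k|x) ∝ π_k f_k(x), the posterior odds are π_i f_i(x) / (π_j f_j(x)).
Component likelihoods at x = 3.3 mV:
  L_Thermal = (1/(0.5·√(2π)))·exp(−(3.3−2.5)²/(2·0.5²)) = 0.797885·exp(-1.28000) = 0.221842
  L_Cosmic = (1/(1.2·√(2π)))·exp(−(3.3−3.0)²/(2·1.2²)) = 0.332452·exp(-0.03125) = 0.322223
  L_Acoustic = (1/(0.7·√(2π)))·exp(−(3.3−9.8)²/(2·0.7²)) = 0.569918·exp(-43.11224) = 1.07746e-19
Odds = (0.43/0.51) × (0.221842/0.322223) = 0.843137 × 0.688472 ≈ 0.5805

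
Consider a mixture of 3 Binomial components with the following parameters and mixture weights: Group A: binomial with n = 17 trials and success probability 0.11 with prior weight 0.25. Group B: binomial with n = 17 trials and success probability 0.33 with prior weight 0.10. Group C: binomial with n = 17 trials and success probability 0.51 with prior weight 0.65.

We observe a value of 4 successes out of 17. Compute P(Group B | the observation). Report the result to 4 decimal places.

0.3481

P(component k | x) = w_k·f_k(x) / marginal(x), where marginal(x) = Σ_j w_j·f_j(x).
Evaluate each component's likelihood at the observed value:
  L_A = C(17,4)·0.11^4·0.89^13 = 2380·0.00014641·0.219821 = 0.0765981
  L_B = C(17,4)·0.33^4·0.67^13 = 2380·0.0118592·0.00548242 = 0.154741
  L_C = C(17,4)·0.51^4·0.49^13 = 2380·0.067652·9.38748e-05 = 0.0151149
Weight by the priors:
  w_A·L_A = 0.25 × 0.0765981 = 0.0191495
  w_B·L_B = 0.10 × 0.154741 = 0.0154741
  w_C·L_C = 0.65 × 0.0151149 = 0.00982472
Evidence: 0.0191495 + 0.0154741 + 0.00982472 = 0.0444483
P(Group B | data) = 0.0154741 / 0.0444483 ≈ 0.3481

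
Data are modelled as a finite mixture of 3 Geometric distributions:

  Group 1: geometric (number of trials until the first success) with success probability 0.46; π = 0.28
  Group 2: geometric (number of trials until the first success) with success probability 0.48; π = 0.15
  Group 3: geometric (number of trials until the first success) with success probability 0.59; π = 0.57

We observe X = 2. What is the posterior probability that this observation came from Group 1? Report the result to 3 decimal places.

0.284

The responsibility of component k is π_k f_k(x) divided by Σ_j π_j f_j(x).
Component likelihoods at x = 2:
  p_1 = 0.2484
  p_2 = 0.2496
  p_3 = 0.2419
Unnormalised posteriors:
  π_1·p_1 = 0.28 × 0.2484 = 0.069552
  π_2·p_2 = 0.15 × 0.2496 = 0.03744
  π_3·p_3 = 0.57 × 0.2419 = 0.137883
Normaliser: 0.069552 + 0.03744 + 0.137883 = 0.244875
Responsibility of Group 1: 0.069552 / 0.244875 ≈ 0.284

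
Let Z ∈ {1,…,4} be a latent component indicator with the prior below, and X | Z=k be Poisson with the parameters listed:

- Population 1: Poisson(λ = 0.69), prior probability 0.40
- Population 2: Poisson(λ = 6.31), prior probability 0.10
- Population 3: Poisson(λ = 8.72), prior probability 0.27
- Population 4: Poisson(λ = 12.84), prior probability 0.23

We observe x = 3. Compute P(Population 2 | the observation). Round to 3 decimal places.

0.321

Apply Bayes' rule: the posterior for each component is proportional to its prior times its likelihood at x.
Component likelihoods at x = 3:
  L_1 = e^(−0.69)·0.69^3/3! = 0.027462
  L_2 = e^(−6.31)·6.31^3/3! = 0.076127
  L_3 = e^(−8.72)·8.72^3/3! = 0.0180447
  L_4 = e^(−12.84)·12.84^3/3! = 0.000935842
Weight by the priors:
  w_1·L_1 = 0.40 × 0.027462 = 0.0109848
  w_2·L_2 = 0.10 × 0.076127 = 0.0076127
  w_3·L_3 = 0.27 × 0.0180447 = 0.00487208
  w_4·L_4 = 0.23 × 0.000935842 = 0.000215244
Evidence: 0.0109848 + 0.0076127 + 0.00487208 + 0.000215244 = 0.0236848
Responsibility of Population 2: 0.0076127 / 0.0236848 ≈ 0.321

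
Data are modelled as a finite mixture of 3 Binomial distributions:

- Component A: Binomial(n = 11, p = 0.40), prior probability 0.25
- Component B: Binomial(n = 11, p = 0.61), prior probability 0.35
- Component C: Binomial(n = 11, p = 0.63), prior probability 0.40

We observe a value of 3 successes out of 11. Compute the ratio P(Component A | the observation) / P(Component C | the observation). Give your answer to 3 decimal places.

7.650

Since P(k|x) ∝ w_k f_k(x), the posterior odds are w_i f_i(x) / (w_j f_j(x)).
Binomial probabilities:
  L_A = C(11,3)·0.40^3·0.60^8 = 165·0.064·0.0167962 = 0.177367
  L_B = C(11,3)·0.61^3·0.39^8 = 165·0.226981·0.000535201 = 0.0200443
  L_C = C(11,3)·0.63^3·0.37^8 = 165·0.250047·0.000351248 = 0.0144917
Odds = (0.25/0.40) × (0.177367/0.0144917) = 0.625 × 12.2392 ≈ 7.650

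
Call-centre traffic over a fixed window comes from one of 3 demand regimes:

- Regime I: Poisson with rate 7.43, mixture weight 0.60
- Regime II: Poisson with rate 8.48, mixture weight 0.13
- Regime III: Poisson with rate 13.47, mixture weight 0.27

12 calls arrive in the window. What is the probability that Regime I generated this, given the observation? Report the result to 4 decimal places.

0.3675

Posterior ∝ prior × likelihood, so P(k | x) ∝ π_k f_k(x); normalise over all components.
Evaluate each component's likelihood at the observed value:
  p_I = e^(−7.43)·7.43^12/12! = 0.0350526
  p_II = e^(−8.48)·8.48^12/12! = 0.0599233
  p_III = e^(−13.47)·13.47^12/12! = 0.105227
Weight by the priors:
  π_I·p_I = 0.60 × 0.0350526 = 0.0210316
  π_II·p_II = 0.13 × 0.0599233 = 0.00779003
  π_III·p_III = 0.27 × 0.105227 = 0.0284113
Normaliser: 0.0210316 + 0.00779003 + 0.0284113 = 0.0572329
P(Regime I | x) = 0.0210316 / 0.0572329 ≈ 0.3675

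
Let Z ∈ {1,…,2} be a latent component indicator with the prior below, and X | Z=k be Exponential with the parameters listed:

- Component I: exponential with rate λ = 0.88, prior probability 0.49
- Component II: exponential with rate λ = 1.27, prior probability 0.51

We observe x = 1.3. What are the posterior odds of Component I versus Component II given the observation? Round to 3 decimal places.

Since P(k|x) ∝ w_k f_k(x), the posterior odds are w_i f_i(x) / (w_j f_j(x)).
Evaluate each component's likelihood at the observed value:
  p_I = 0.88·e^(−0.88·1.3) = 0.88·e^(−1.1440) = 0.280317
  p_II = 1.27·e^(−1.27·1.3) = 1.27·e^(−1.6510) = 0.24366
0.137355 / 0.124266 ≈ 1.105

1.105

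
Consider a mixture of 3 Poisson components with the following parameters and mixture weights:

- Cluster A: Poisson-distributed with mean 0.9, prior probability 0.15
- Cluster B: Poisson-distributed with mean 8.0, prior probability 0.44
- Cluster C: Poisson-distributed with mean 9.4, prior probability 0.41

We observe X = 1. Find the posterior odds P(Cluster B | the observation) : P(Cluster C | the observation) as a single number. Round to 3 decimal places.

3.704

Only the two components matter; the odds are (π_i f_i(x)) / (π_j f_j(x)).
Poisson probabilities:
  p_A = e^(−0.9)·0.9^1/1! = 0.365913
  p_B = e^(−8.0)·8.0^1/1! = 0.0026837
  p_C = e^(−9.4)·9.4^1/1! = 0.000777606
Posterior odds = (π_B·p_B) / (π_C·p_C) = (0.44·0.0026837) / (0.41·0.000777606) = 0.00118083 / 0.000318819 ≈ 3.704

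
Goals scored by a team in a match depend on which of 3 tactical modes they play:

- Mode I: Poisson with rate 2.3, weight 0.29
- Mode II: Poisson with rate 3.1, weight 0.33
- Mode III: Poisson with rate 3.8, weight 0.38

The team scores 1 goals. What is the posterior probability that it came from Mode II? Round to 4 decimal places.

0.3173

Apply Bayes' rule: the posterior for each component is proportional to its prior times its likelihood at x.
Evaluate each component's likelihood at the observed value:
  f_I = e^(−2.3)·2.3^1/1! = 0.230595
  f_II = e^(−3.1)·3.1^1/1! = 0.139653
  f_III = e^(−3.8)·3.8^1/1! = 0.0850089
Unnormalised posteriors:
  π_I·f_I = 0.29 × 0.230595 = 0.0668726
  π_II·f_II = 0.33 × 0.139653 = 0.0460853
  π_III·f_III = 0.38 × 0.0850089 = 0.0323034
Normaliser: 0.0668726 + 0.0460853 + 0.0323034 = 0.145261
So the posterior for Mode II is 0.0460853 / 0.145261 ≈ 0.3173.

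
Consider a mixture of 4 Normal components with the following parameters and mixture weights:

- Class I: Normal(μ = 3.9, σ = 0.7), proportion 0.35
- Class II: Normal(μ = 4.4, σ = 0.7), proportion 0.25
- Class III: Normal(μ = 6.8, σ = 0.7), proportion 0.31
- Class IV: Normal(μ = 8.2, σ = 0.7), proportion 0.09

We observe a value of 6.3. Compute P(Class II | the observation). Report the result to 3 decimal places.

0.025

Apply Bayes' rule: the posterior for each component is proportional to its prior times its likelihood at x.
Normal densities:
  p_I = (1/(0.7·√(2π)))·exp(−(6.3−3.9)²/(2·0.7²)) = 0.569918·exp(-5.87755) = 0.0015967
  p_II = (1/(0.7·√(2π)))·exp(−(6.3−4.4)²/(2·0.7²)) = 0.569918·exp(-3.68367) = 0.0143223
  p_III = (1/(0.7·√(2π)))·exp(−(6.3−6.8)²/(2·0.7²)) = 0.569918·exp(-0.25510) = 0.441593
  p_IV = (1/(0.7·√(2π)))·exp(−(6.3−8.2)²/(2·0.7²)) = 0.569918·exp(-3.68367) = 0.0143223
Weight by the priors:
  w_I·p_I = 0.35 × 0.0015967 = 0.000558846
  w_II·p_II = 0.25 × 0.0143223 = 0.00358058
  w_III·p_III = 0.31 × 0.441593 = 0.136894
  w_IV·p_IV = 0.09 × 0.0143223 = 0.00128901
Denominator: 0.000558846 + 0.00358058 + 0.136894 + 0.00128901 = 0.142322
So the posterior for Class II is 0.00358058 / 0.142322 ≈ 0.025.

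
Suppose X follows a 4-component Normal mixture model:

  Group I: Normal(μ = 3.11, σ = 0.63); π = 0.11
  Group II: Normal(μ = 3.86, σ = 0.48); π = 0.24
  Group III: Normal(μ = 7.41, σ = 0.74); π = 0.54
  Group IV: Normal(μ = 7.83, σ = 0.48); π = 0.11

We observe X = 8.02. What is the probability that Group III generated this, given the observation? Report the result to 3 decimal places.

Apply Bayes' rule: the posterior for each component is proportional to its prior times its likelihood at x.
Component likelihoods at x = 8.02:
  p_I = 4.09101e-14
  p_II = 4.0691e-17
  p_III = 0.383817
  p_IV = 0.768503
Weight by the priors:
  π_I·p_I = 0.11 × 4.09101e-14 = 4.50011e-15
  π_II·p_II = 0.24 × 4.0691e-17 = 9.76584e-18
  π_III·p_III = 0.54 × 0.383817 = 0.207261
  π_IV·p_IV = 0.11 × 0.768503 = 0.0845353
Evidence: 4.50011e-15 + 9.76584e-18 + 0.207261 + 0.0845353 = 0.291797
P(Group III | 8.02) = 0.207261 / 0.291797 ≈ 0.710

0.710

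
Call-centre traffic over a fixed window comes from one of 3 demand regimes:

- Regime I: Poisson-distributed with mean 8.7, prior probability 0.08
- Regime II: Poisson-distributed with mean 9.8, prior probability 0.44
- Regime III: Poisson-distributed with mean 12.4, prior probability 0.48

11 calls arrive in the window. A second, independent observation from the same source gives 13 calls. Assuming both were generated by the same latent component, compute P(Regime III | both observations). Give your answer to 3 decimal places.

0.609

P(component k | x) = π_k·f_k(x) / marginal(x), where marginal(x) = Σ_j π_j·f_j(x).
Since both observations come from the same component, the likelihood for component k is f_k(x₁)·f_k(x₂).
  p_I = [0.0901974] × [0.0437631] = 0.00394732
  p_II = [0.111236] × [0.0684814] = 0.0076176
  p_III = [0.109959] × [0.10838] = 0.0119174
Weight by the priors:
  π_I·p_I = 0.08 × 0.00394732 = 0.000315785
  π_II·p_II = 0.44 × 0.0076176 = 0.00335174
  π_III·p_III = 0.48 × 0.0119174 = 0.00572035
Evidence: 0.000315785 + 0.00335174 + 0.00572035 = 0.00938788
P(Regime III | x) = 0.00572035 / 0.00938788 ≈ 0.609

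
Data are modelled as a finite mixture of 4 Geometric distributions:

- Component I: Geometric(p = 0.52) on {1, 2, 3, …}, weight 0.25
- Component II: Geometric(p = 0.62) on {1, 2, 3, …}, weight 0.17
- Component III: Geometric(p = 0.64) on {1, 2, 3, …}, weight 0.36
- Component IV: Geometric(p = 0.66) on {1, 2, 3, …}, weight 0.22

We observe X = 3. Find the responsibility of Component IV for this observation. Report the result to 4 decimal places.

P(component k | x) = w_k·f_k(x) / marginal(x), where marginal(x) = Σ_j w_j·f_j(x).
Evaluate each component's likelihood at the observed value:
  p_I = 0.119808
  p_II = 0.089528
  p_III = 0.082944
  p_IV = 0.076296
Unnormalised posteriors:
  w_I·p_I = 0.25 × 0.119808 = 0.029952
  w_II·p_II = 0.17 × 0.089528 = 0.0152198
  w_III·p_III = 0.36 × 0.082944 = 0.0298598
  w_IV·p_IV = 0.22 × 0.076296 = 0.0167851
Evidence: 0.029952 + 0.0152198 + 0.0298598 + 0.0167851 = 0.0918167
P(Component IV | x) ≈ 0.1828

0.1828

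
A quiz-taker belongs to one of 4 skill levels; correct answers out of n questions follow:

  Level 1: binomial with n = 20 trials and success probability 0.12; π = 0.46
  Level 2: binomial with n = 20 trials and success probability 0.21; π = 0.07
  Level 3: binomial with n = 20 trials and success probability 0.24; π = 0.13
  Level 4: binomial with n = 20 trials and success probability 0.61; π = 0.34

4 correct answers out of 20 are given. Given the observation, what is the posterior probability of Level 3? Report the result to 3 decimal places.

P(component k | x) = π_k·f_k(x) / marginal(x), where marginal(x) = Σ_j π_j·f_j(x).
Binomial probabilities:
  p_1 = C(20,4)·0.12^4·0.88^16 = 4845·0.00020736·0.129337 = 0.12994
  p_2 = C(20,4)·0.21^4·0.79^16 = 4845·0.00194481·0.0230162 = 0.216872
  p_3 = C(20,4)·0.24^4·0.76^16 = 4845·0.00331776·0.0123885 = 0.199139
  p_4 = C(20,4)·0.61^4·0.39^16 = 4845·0.138458·2.8644e-07 = 0.000192153
Prior × likelihood for each component:
  π_1·p_1 = 0.46 × 0.12994 = 0.0597722
  π_2·p_2 = 0.07 × 0.216872 = 0.0151811
  π_3·p_3 = 0.13 × 0.199139 = 0.0258881
  π_4·p_4 = 0.34 × 0.000192153 = 6.5332e-05
Normaliser: 0.0597722 + 0.0151811 + 0.0258881 + 6.5332e-05 = 0.100907
So the posterior for Level 3 is 0.0258881 / 0.100907 ≈ 0.257.

0.257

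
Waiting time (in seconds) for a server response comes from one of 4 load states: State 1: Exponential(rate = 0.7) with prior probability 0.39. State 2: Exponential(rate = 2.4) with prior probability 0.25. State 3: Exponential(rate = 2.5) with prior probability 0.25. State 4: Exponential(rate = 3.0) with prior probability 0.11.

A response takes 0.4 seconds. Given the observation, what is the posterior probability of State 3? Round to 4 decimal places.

Apply Bayes' rule: the posterior for each component is proportional to its prior times its likelihood at x.
Exponential densities:
  L_1 = 0.529049
  L_2 = 0.918943
  L_3 = 0.919699
  L_4 = 0.903583
Prior × likelihood for each component:
  P(Z=1)·L_1 = 0.39 × 0.529049 = 0.206329
  P(Z=2)·L_2 = 0.25 × 0.918943 = 0.229736
  P(Z=3)·L_3 = 0.25 × 0.919699 = 0.229925
  P(Z=4)·L_4 = 0.11 × 0.903583 = 0.0993941
Marginal: 0.206329 + 0.229736 + 0.229925 + 0.0993941 = 0.765383
P(State 3 | data) ≈ 0.3004

0.3004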